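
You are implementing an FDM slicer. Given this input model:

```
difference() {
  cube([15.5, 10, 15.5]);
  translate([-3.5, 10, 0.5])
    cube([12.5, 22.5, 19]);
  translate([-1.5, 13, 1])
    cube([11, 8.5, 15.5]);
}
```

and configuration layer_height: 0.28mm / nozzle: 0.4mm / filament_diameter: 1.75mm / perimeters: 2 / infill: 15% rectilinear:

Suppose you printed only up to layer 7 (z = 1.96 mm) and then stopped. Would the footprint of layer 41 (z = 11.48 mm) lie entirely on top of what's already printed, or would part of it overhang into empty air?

Compare the two slices. At z = 1.96: the cube (footprint 15.5×10) is included at this height (area 155.00 mm²); the cube at (-3.5, 10) is present — its section is the full 12.5×22.5 rectangle (area 281.25 mm²); the cube at (-1.5, 13) is present — its section is the full 11×8.5 rectangle (area 93.50 mm²); Taking the first minus the rest: starting from the 15.5×10 cube (155.00 mm²), the 12.5×22.5 cube at (-3.5, 10) misses the remaining region (no effect); the 11×8.5 cube at (-1.5, 13) misses the remaining region (no effect) — area = 155.00 mm². At z = 11.48: the cube is present — its section is the full 15.5×10 rectangle (area 155.00 mm²); the cube at (-3.5, 10) is present — its section is the full 12.5×22.5 rectangle (area 281.25 mm²); the cube at (-1.5, 13) is present — its section is the full 11×8.5 rectangle (area 93.50 mm²); Subtracting the remaining from the first: starting from the 15.5×10 cube (155.00 mm²), the 12.5×22.5 cube at (-3.5, 10) misses the remaining region (no effect); the 11×8.5 cube at (-1.5, 13) misses the remaining region (no effect) — area = 155.00 mm². Checking containment: the cross-section at z = 11.48 is a subset of the cross-section at z = 1.96.

entirely on top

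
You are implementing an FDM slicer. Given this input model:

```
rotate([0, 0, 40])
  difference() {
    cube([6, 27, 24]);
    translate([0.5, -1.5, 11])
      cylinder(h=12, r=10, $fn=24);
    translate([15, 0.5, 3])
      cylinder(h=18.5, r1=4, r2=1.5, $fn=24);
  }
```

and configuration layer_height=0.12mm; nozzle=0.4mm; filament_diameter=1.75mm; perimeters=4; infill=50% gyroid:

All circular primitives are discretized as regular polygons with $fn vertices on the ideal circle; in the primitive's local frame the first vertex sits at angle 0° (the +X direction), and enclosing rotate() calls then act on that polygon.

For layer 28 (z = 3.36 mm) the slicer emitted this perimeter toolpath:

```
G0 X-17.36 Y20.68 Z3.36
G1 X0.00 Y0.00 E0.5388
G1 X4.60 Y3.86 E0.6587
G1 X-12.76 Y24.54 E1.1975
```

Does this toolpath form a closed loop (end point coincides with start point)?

Start point (G0): (-17.36, 20.68). End point (last G1): the path does not return to the start — open.

no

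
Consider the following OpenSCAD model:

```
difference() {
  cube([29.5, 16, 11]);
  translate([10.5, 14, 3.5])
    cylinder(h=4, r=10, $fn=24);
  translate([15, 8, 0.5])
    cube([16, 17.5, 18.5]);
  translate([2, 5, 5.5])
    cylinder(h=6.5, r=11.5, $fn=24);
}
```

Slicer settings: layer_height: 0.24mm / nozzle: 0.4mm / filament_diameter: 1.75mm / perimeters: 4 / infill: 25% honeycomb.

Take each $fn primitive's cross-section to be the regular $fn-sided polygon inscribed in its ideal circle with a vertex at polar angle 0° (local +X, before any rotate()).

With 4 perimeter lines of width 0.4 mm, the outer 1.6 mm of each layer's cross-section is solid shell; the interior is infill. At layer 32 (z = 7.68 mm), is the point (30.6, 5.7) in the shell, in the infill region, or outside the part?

At z = 7.68 mm: the cube (footprint 29.5×16) is included at this height; the cylinder at (10.5, 14) does not reach this height (z outside [3.5, 7.5]); the 16×17.5 cube at (15, 8) contributes its full rectangle; the r=11.5 cylinder at (2, 5) contributes a regular 24-gon of circumradius 11.5; Subtracting the remaining from the first: starting from the 29.5×16 cube, the 16×17.5 cube at (15, 8) partially overlaps it — only the 116.00 mm² overlap (of its 280.00 mm²) is removed, clipping the outline; the r=11.5 cylinder at (2, 5) partially overlaps it — only the 189.04 mm² overlap (of its 410.75 mm²) is removed, clipping the outline — 1 connected region. Overall, the cross-section is a single solid region. The nearest boundary edge runs (29.50, 8.00)→(29.50, 0.00); distance from the point to it = 1.10 mm. The point is not inside any of the regions above, so it lies outside the cross-section (1.10 mm from the nearest boundary).

outside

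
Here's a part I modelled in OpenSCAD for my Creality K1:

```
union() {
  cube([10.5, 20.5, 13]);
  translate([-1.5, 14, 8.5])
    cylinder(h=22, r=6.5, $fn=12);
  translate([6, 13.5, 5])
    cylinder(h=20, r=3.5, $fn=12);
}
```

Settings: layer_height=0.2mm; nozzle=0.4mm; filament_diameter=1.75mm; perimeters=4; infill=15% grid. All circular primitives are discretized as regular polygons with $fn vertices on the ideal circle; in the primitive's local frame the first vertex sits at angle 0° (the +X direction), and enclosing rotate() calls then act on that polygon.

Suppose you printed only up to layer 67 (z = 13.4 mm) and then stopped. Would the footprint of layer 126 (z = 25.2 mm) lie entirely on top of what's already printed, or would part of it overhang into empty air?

Compare the two slices. At z = 13.4: the cube is absent (z outside [0, 13]); the r=6.5 cylinder at (-1.5, 14) gives a regular 12-gon of circumradius 6.5 (constant along its height) (area = (12/2)·6.500²·sin(360°/12) = 126.75 mm²); the cylinder at (6, 13.5): section is a regular 12-gon, circumradius r=3.5 (area = (12/2)·3.500²·sin(360°/12) = 36.75 mm²); Combining (union): the regions partially overlap — summed areas 163.50 mm² minus the doubly-counted overlap 8.98 mm² gives 154.52 mm² — area = 154.52 mm². At z = 25.2: the cube is absent (z outside [0, 13]); the r=6.5 cylinder at (-1.5, 14) gives a regular 12-gon of circumradius 6.5 (constant along its height) (area = (12/2)·6.500²·sin(360°/12) = 126.75 mm²); the cylinder at (6, 13.5) does not reach this height (z outside [5, 25]); Combining (union): only the r=6.5 cylinder at (-1.5, 14) is present, so the union is just that shape — area = 126.75 mm². Checking containment: the cross-section at z = 25.2 is a subset of the cross-section at z = 13.4.

entirely on top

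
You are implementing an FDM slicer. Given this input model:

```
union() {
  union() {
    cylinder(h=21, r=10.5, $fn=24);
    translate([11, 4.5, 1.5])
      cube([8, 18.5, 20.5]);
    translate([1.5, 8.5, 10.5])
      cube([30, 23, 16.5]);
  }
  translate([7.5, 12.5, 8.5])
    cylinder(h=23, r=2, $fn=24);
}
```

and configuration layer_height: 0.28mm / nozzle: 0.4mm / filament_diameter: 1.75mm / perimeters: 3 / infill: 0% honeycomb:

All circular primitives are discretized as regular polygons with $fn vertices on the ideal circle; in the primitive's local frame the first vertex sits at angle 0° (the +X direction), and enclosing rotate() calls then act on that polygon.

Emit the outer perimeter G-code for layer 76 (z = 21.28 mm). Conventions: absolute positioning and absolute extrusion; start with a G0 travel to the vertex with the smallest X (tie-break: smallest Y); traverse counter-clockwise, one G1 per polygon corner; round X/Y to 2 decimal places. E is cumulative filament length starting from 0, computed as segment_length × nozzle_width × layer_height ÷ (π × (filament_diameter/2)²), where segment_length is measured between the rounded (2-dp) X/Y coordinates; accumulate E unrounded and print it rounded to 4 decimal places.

G0 X1.50 Y8.50 Z21.28
G1 X11.00 Y8.50 E0.4424
G1 X11.00 Y4.50 E0.6286
G1 X19.00 Y4.50 E1.0011
G1 X19.00 Y8.50 E1.1874
G1 X31.50 Y8.50 E1.7694
G1 X31.50 Y31.50 E2.8404
G1 X1.50 Y31.50 E4.2373
G1 X1.50 Y8.50 E5.3083

At z = 21.28 mm: the cylinder is absent (z outside [0, 21]); the cube at (11, 4.5) is present — its section is the full 8×18.5 rectangle; the 30×23 cube at (1.5, 8.5) contributes its full rectangle; Taking the union: the regions partially overlap (shared area 116.00 mm²), so overlapping operands fuse into one piece — 1 connected region; the r=2 cylinder at (7.5, 12.5) gives a regular 24-gon of circumradius 2 (constant along its height); Combining (union): the r=2 cylinder at (7.5, 12.5) lies entirely inside the result so far, so the union is just the result so far — 1 connected region. The outline is a single polygon with 8 vertices. Extrusion per mm of travel: 0.4 × 0.28 / (π × 0.875²) = 0.046564. Accumulating E over each segment gives final E = 5.3083.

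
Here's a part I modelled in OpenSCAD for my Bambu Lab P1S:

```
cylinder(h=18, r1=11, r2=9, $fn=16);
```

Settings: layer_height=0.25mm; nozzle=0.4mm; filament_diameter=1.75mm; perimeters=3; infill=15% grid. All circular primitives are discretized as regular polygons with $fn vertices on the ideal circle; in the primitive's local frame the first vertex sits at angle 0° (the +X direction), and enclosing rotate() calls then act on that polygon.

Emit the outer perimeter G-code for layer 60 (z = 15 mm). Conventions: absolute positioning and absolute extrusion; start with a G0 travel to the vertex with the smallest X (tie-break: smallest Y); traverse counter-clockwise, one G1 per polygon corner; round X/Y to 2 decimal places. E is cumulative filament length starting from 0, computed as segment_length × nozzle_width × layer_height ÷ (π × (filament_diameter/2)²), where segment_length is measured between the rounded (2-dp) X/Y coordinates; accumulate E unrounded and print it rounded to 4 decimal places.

At z = 15 mm: the cone: at t=0.833 of its height the radius interpolates to r₁+(r₂−r₁)t = 9.333, giving a regular 16-gon of that circumradius. The outline is a single polygon with 16 vertices. Extrusion per mm of travel: 0.4 × 0.25 / (π × 0.875²) = 0.041575. Accumulating E over each segment gives final E = 2.4218.

G0 X-9.33 Y0.00 Z15.00
G1 X-8.62 Y-3.57 E0.1513
G1 X-6.60 Y-6.60 E0.3027
G1 X-3.57 Y-8.62 E0.4541
G1 X0.00 Y-9.33 E0.6055
G1 X3.57 Y-8.62 E0.7568
G1 X6.60 Y-6.60 E0.9082
G1 X8.62 Y-3.57 E1.0596
G1 X9.33 Y0.00 E1.2109
G1 X8.62 Y3.57 E1.3623
G1 X6.60 Y6.60 E1.5137
G1 X3.57 Y8.62 E1.6651
G1 X0.00 Y9.33 E1.8164
G1 X-3.57 Y8.62 E1.9677
G1 X-6.60 Y6.60 E2.1191
G1 X-8.62 Y3.57 E2.2705
G1 X-9.33 Y0.00 E2.4218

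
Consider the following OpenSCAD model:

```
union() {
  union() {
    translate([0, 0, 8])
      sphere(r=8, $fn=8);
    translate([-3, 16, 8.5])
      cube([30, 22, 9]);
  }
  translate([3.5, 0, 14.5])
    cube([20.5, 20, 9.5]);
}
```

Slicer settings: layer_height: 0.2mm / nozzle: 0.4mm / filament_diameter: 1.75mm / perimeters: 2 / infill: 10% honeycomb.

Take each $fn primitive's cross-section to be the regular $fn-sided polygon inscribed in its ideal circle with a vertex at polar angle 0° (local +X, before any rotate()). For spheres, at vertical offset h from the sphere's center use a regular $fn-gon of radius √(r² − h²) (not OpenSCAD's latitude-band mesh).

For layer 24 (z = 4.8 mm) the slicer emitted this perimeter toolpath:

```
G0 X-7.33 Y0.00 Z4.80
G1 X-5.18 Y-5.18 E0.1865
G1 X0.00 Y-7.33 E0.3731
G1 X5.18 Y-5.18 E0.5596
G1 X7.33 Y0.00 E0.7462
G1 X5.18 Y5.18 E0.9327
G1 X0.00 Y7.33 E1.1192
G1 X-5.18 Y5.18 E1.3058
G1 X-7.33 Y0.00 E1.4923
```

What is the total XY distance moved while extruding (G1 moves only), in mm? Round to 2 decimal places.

Sum the Euclidean lengths of each G1 segment: total = 44.87 mm.

44.87 mm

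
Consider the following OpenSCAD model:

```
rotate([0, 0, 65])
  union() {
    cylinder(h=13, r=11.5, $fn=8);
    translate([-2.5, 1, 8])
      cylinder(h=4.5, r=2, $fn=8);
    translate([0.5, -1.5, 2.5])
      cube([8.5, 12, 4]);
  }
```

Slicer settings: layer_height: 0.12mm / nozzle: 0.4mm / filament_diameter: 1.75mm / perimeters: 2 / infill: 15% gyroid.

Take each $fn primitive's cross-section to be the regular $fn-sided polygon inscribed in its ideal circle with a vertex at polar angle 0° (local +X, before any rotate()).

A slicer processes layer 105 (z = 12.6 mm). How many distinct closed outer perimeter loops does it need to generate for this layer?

1

At z = 12.6 mm: the r=11.5 cylinder contributes a regular 8-gon of circumradius 11.5; the cylinder at (-2.5, 1) does not reach this height (z outside [8, 12.5]); the cube at (0.5, -1.5) does not reach this height (z outside [2.5, 6.5]); Merging all regions: only the r=11.5 cylinder is present, so the union is just that shape — 1 connected region; (whole slice rotated 65° about Z — lengths, areas and connectivity unchanged). The result has 1 disconnected region.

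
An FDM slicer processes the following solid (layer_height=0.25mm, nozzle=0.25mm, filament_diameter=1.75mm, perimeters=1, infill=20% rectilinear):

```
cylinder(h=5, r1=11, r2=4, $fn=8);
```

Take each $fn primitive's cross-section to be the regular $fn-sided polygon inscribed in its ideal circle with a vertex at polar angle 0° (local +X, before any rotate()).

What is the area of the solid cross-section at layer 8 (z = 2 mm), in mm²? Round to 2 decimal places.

190.18 mm²

At z = 2 mm: the cone: at t=0.400 of its height the radius interpolates to r₁+(r₂−r₁)t = 8.200, giving a regular 8-gon of that circumradius (area = (8/2)·8.200²·sin(360°/8) = 190.18 mm²). Overall, the cross-section is a single solid region. Net area = 190.18 mm².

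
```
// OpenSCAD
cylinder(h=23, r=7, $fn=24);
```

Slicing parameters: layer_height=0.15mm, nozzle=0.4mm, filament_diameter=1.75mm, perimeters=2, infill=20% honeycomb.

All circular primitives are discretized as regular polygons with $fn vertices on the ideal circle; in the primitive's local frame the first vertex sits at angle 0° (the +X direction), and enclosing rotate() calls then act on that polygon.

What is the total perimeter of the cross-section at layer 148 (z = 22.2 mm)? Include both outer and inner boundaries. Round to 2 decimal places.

At z = 22.2 mm: the cylinder: section is a regular 24-gon, circumradius r=7 (perimeter = 2·24·7.000·sin(180°/24) = 43.86 mm). Overall, the cross-section is a single solid region. Total boundary length (outer) = 43.86 mm.

43.86 mm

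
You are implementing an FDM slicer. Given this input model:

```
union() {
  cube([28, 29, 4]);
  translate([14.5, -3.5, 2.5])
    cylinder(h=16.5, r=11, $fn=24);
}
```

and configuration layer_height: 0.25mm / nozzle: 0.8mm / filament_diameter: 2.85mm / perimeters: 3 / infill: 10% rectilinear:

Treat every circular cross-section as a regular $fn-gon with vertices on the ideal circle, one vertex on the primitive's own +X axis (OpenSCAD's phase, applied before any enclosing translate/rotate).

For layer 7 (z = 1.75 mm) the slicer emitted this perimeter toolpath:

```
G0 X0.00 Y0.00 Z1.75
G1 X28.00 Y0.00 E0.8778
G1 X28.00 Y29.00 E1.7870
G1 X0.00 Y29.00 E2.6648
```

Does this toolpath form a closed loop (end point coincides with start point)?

no

Start point (G0): (0.00, 0.00). End point (last G1): the path does not return to the start — open.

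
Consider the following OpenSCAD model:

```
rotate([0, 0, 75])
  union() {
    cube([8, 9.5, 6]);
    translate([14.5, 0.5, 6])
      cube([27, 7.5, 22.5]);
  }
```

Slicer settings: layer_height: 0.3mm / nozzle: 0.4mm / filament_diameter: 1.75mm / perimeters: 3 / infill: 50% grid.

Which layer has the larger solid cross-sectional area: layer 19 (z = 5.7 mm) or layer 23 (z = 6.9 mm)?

layer 23 (z = 6.9 mm)

Layer 19 (z = 5.7): the cube (footprint 8×9.5) is included at this height (area 76.00 mm²); the cube at (14.5, 0.5) is absent (z outside [6, 28.5]); Combining (union): only the 8×9.5 cube is present, so the union is just that shape — area = 76.00 mm²; (whole slice rotated 75° about Z — lengths, areas and connectivity unchanged). So its area = 76.00 mm². Layer 23 (z = 6.9): the cube is absent (z outside [0, 6]); the cube at (14.5, 0.5) is present — its section is the full 27×7.5 rectangle (area 202.50 mm²); Combining (union): only the 27×7.5 cube at (14.5, 0.5) is present, so the union is just that shape — area = 202.50 mm²; (rotated 75° about Z; rotation is an isometry so areas/perimeters/island counts are preserved). So its area = 202.50 mm². Layer 23 is larger (202.50 vs 76.00 mm²).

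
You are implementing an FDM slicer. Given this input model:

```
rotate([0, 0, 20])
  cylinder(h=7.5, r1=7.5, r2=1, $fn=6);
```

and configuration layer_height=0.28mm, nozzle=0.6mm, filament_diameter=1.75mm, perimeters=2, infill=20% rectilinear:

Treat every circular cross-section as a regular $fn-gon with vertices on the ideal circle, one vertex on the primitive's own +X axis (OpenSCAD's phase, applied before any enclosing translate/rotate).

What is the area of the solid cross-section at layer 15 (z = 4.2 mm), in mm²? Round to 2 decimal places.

At z = 4.2 mm: the cone contributes a regular 6-gon of circumradius 3.860 (interpolated between r1=7.5 and r2=1 at t=0.560) (area = (6/2)·3.860²·sin(360°/6) = 38.71 mm²); (rotated 20° about Z; rotation is an isometry so areas/perimeters/island counts are preserved). Overall, the cross-section is a single solid region. Net area = 38.71 mm².

38.71 mm²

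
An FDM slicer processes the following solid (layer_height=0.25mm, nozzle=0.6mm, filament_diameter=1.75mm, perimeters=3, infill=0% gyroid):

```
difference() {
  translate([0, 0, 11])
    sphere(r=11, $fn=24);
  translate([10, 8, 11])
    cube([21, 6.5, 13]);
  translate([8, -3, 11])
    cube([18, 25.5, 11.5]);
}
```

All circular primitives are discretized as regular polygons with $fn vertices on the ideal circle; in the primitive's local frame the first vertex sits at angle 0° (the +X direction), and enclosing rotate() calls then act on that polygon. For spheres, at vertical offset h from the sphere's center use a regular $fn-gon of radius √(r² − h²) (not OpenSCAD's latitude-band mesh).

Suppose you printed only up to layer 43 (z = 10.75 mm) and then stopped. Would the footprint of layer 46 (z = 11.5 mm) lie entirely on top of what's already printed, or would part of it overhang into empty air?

entirely on top

Compare the two slices. At z = 10.75: the sphere: section is a regular 24-gon, circumradius = √(r²−h²) = √(11²−0.25²) = 10.997 (area = (24/2)·10.997²·sin(360°/24) = 375.61 mm²); the cube at (10, 8) is not intersected at this z (z outside [11, 24]); the cube at (8, -3) does not reach this height (z outside [11, 22.5]); After the difference (first − rest): none of the subtracted shapes is present at this height, so the r=11 sphere is unchanged — area = 375.61 mm². At z = 11.5: the sphere: section is a regular 24-gon, circumradius = √(r²−h²) = √(11²−0.5²) = 10.989 (area = (24/2)·10.989²·sin(360°/24) = 375.03 mm²); the cube at (10, 8) (footprint 21×6.5) is included at this height (area 136.50 mm²); the 18×25.5 cube at (8, -3) contributes its full rectangle (area 459.00 mm²); After the difference (first − rest): starting from the r=11 sphere (375.03 mm²), the 21×6.5 cube at (10, 8) misses the remaining region (no effect); the 18×25.5 cube at (8, -3) partially overlaps it — only the 23.31 mm² overlap (of its 459.00 mm²) is removed, clipping the outline — area = 351.72 mm². Checking containment: the cross-section at z = 11.5 is a subset of the cross-section at z = 10.75.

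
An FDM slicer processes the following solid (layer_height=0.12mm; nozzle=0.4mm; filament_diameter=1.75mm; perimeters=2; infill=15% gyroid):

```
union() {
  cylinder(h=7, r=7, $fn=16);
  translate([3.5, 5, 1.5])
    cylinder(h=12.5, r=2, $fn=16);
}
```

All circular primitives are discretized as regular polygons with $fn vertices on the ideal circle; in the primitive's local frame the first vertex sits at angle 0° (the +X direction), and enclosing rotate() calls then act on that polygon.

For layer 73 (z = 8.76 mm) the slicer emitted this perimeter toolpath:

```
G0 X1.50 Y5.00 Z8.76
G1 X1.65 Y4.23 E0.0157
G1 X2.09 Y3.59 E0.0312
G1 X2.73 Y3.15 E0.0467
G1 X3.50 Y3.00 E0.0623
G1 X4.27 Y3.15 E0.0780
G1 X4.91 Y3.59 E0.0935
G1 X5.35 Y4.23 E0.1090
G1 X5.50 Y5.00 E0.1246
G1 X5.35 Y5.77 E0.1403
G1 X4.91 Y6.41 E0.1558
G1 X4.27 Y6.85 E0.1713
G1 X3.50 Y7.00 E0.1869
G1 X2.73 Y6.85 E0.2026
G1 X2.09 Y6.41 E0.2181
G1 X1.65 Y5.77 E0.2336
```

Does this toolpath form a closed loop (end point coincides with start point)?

Start point (G0): (1.50, 5.00). End point (last G1): the path does not return to the start — open.

no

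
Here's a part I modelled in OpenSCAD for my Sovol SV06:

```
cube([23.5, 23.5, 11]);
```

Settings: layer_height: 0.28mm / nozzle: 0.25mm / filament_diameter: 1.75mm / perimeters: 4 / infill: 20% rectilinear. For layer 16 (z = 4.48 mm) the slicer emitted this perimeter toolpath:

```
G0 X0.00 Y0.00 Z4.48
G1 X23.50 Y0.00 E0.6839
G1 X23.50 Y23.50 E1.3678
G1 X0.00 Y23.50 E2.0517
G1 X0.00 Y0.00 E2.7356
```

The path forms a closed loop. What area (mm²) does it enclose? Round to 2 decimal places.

552.25 mm²

Apply the shoelace formula to the sequence of (X, Y) vertices; enclosed area = 552.25 mm².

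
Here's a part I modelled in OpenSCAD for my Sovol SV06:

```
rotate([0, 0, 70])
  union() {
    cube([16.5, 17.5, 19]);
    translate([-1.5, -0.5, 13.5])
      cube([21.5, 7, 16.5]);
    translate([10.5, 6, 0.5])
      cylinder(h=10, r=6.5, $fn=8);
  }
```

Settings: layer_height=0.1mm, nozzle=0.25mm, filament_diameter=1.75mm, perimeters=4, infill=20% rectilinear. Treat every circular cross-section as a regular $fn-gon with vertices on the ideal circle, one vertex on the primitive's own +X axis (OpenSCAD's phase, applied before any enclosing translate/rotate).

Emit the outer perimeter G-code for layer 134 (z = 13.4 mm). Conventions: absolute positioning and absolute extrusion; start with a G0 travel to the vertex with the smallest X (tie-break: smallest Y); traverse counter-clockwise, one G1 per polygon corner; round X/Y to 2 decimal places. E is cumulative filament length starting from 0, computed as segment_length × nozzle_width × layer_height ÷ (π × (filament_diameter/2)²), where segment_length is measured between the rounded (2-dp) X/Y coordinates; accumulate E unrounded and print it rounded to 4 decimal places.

G0 X-16.44 Y5.99 Z13.40
G1 X0.00 Y0.00 E0.1819
G1 X5.64 Y15.50 E0.3533
G1 X-10.80 Y21.49 E0.5352
G1 X-16.44 Y5.99 E0.7066

At z = 13.4 mm: the 16.5×17.5 cube contributes its full rectangle; the cube at (-1.5, -0.5) is absent (z outside [13.5, 30]); the cylinder at (10.5, 6) does not reach this height (z outside [0.5, 10.5]); Combining (union): only the 16.5×17.5 cube is present, so the union is just that shape — 1 connected region; (whole slice rotated 70° about Z — lengths, areas and connectivity unchanged). The outline is a single polygon with 4 vertices. Extrusion per mm of travel: 0.25 × 0.1 / (π × 0.875²) = 0.010394. Accumulating E over each segment gives final E = 0.7066.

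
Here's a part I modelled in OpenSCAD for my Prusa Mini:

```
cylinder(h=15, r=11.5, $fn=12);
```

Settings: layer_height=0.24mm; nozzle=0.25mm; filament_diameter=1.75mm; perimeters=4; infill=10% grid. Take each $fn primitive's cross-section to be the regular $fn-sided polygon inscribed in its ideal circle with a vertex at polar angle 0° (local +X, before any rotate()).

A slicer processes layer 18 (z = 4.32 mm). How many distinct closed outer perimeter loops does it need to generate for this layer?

At z = 4.32 mm: the cylinder: section is a regular 12-gon, circumradius r=11.5. The result has 1 disconnected region.

1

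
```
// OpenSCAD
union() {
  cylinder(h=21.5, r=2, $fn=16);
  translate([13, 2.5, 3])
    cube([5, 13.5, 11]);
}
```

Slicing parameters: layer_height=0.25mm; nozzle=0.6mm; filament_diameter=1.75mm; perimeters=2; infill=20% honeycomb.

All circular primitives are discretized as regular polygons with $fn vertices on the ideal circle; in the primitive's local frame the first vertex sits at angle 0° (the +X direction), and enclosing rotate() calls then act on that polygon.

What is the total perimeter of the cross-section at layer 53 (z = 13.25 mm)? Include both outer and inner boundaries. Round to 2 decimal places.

49.49 mm

At z = 13.25 mm: the cylinder: section is a regular 16-gon, circumradius r=2 (perimeter = 2·16·2.000·sin(180°/16) = 12.49 mm); the cube at (13, 2.5) (footprint 5×13.5) is included at this height (perimeter 37.00 mm); Combining (union): the 2 present regions are separate (no shared area or edge), so areas and boundary lengths simply add and each stays a separate island — boundary = 49.49 mm. Overall, the cross-section has 2 separate islands. Total boundary length (outer) = 49.49 mm.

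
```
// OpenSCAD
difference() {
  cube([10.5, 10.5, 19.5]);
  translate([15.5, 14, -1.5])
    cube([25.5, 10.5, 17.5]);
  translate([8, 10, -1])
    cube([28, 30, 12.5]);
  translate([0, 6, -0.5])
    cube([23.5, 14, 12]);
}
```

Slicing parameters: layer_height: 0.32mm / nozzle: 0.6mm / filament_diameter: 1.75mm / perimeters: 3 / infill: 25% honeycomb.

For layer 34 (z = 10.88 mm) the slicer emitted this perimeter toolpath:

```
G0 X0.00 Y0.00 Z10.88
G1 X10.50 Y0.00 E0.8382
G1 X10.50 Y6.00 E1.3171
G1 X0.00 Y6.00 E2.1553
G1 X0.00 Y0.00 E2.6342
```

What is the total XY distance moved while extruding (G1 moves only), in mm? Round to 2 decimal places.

Sum the Euclidean lengths of each G1 segment: total = 33.00 mm.

33.00 mm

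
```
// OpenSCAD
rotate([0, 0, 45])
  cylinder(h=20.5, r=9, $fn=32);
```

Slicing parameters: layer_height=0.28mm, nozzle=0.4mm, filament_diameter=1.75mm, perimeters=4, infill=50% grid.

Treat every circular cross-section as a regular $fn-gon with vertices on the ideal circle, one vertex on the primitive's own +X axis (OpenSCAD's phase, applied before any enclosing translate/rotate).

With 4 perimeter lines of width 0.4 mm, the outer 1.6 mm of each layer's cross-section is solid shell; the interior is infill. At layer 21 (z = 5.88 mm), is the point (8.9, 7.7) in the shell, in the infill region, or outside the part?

outside

At z = 5.88 mm: the r=9 cylinder contributes a regular 32-gon of circumradius 9; (whole slice rotated 45° about Z — lengths, areas and connectivity unchanged). Overall, the cross-section is a single solid region. Undo the 45° rotation: the query point maps to (11.738, -0.849) in the un-rotated model frame. The nearest boundary edge runs (8.83, -1.76)→(9.00, 0.00); distance from the point to it = 2.81 mm. The point is not inside any of the regions above, so it lies outside the cross-section (2.81 mm from the nearest boundary).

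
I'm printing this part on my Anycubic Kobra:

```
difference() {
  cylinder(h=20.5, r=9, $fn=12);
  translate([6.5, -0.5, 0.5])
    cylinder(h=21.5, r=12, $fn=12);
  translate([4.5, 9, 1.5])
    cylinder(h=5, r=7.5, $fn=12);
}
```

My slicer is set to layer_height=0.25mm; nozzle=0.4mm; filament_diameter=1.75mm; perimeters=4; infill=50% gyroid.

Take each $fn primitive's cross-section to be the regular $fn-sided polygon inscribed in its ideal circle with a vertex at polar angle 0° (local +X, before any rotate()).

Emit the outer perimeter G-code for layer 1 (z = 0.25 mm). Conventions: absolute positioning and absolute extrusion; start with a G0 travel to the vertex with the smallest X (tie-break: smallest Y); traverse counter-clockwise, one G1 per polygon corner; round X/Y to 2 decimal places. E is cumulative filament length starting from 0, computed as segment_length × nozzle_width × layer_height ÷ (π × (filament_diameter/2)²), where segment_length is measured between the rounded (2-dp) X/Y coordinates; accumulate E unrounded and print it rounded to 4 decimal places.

G0 X-9.00 Y0.00 Z0.25
G1 X-7.79 Y-4.50 E0.1937
G1 X-4.50 Y-7.79 E0.3872
G1 X0.00 Y-9.00 E0.5809
G1 X4.50 Y-7.79 E0.7746
G1 X7.79 Y-4.50 E0.9681
G1 X9.00 Y0.00 E1.1618
G1 X7.79 Y4.50 E1.3555
G1 X4.50 Y7.79 E1.5490
G1 X0.00 Y9.00 E1.7427
G1 X-4.50 Y7.79 E1.9365
G1 X-7.79 Y4.50 E2.1299
G1 X-9.00 Y0.00 E2.3236

At z = 0.25 mm: the r=9 cylinder contributes a regular 12-gon of circumradius 9; the cylinder at (6.5, -0.5) does not reach this height (z outside [0.5, 22]); the cylinder at (4.5, 9) is absent (z outside [1.5, 6.5]); After the difference (first − rest): none of the subtracted shapes is present at this height, so the r=9 cylinder is unchanged — 1 connected region. The outline is a single polygon with 12 vertices. Extrusion per mm of travel: 0.4 × 0.25 / (π × 0.875²) = 0.041575. Accumulating E over each segment gives final E = 2.3236.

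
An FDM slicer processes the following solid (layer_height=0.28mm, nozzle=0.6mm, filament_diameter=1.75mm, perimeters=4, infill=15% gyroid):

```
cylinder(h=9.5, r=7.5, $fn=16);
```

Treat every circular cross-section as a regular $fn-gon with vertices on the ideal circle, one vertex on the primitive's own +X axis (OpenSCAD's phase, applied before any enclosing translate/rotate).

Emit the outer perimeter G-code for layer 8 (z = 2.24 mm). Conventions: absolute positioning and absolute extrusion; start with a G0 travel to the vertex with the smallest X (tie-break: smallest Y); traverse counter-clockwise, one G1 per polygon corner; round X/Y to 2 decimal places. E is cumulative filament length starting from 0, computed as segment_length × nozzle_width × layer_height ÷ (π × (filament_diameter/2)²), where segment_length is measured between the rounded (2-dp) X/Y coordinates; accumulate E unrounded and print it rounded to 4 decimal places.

At z = 2.24 mm: the r=7.5 cylinder gives a regular 16-gon of circumradius 7.5 (constant along its height). The outline is a single polygon with 16 vertices. Extrusion per mm of travel: 0.6 × 0.28 / (π × 0.875²) = 0.069846. Accumulating E over each segment gives final E = 3.2700.

G0 X-7.50 Y0.00 Z2.24
G1 X-6.93 Y-2.87 E0.2044
G1 X-5.30 Y-5.30 E0.4087
G1 X-2.87 Y-6.93 E0.6131
G1 X0.00 Y-7.50 E0.8175
G1 X2.87 Y-6.93 E1.0219
G1 X5.30 Y-5.30 E1.2262
G1 X6.93 Y-2.87 E1.4306
G1 X7.50 Y0.00 E1.6350
G1 X6.93 Y2.87 E1.8394
G1 X5.30 Y5.30 E2.0437
G1 X2.87 Y6.93 E2.2481
G1 X0.00 Y7.50 E2.4525
G1 X-2.87 Y6.93 E2.6569
G1 X-5.30 Y5.30 E2.8612
G1 X-6.93 Y2.87 E3.0656
G1 X-7.50 Y0.00 E3.2700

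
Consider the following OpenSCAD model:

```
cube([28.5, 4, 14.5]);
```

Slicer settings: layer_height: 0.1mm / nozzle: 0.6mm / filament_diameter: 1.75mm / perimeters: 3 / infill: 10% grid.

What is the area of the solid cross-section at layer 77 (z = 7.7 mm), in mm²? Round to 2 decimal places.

114.00 mm²

At z = 7.7 mm: the cube is present — its section is the full 28.5×4 rectangle (area 114.00 mm²). Overall, the cross-section is a single solid region. Net area = 114.00 mm².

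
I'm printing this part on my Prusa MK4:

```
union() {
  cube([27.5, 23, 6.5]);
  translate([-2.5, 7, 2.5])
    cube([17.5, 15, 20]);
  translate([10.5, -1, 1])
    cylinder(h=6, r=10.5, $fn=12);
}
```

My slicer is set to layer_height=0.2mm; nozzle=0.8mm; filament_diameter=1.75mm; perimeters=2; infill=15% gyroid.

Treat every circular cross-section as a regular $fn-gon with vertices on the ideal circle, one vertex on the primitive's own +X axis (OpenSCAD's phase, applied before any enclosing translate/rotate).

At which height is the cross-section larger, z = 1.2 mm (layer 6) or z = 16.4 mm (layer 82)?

layer 6 (z = 1.2 mm)

Layer 6 (z = 1.2): the 27.5×23 cube contributes its full rectangle (area 632.50 mm²); the cube at (-2.5, 7) does not reach this height (z outside [2.5, 22.5]); the r=10.5 cylinder at (10.5, -1) gives a regular 12-gon of circumradius 10.5 (constant along its height) (area = (12/2)·10.500²·sin(360°/12) = 330.75 mm²); Taking the union: the regions partially overlap — summed areas 963.25 mm² minus the doubly-counted overlap 144.64 mm² gives 818.61 mm² — area = 818.61 mm². So its area = 818.61 mm². Layer 82 (z = 16.4): the cube is not intersected at this z (z outside [0, 6.5]); the cube at (-2.5, 7) (footprint 17.5×15) is included at this height (area 262.50 mm²); the cylinder at (10.5, -1) does not reach this height (z outside [1, 7]); Taking the union: only the 17.5×15 cube at (-2.5, 7) is present, so the union is just that shape — area = 262.50 mm². So its area = 262.50 mm². Layer 6 is larger (818.61 vs 262.50 mm²).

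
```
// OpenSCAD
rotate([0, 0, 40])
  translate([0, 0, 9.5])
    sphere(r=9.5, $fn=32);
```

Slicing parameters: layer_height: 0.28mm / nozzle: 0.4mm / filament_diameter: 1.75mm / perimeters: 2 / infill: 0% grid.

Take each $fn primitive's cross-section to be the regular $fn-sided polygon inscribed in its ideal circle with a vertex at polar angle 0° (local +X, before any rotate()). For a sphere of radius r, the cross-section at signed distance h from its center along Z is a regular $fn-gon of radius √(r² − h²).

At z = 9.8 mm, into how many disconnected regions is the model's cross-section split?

At z = 9.8 mm: the r=9.5 sphere contributes a regular 32-gon of circumradius √(9.5²−0.3²) = 9.495; (rotated 40° about Z; rotation is an isometry so areas/perimeters/island counts are preserved). The result has 1 disconnected region.

1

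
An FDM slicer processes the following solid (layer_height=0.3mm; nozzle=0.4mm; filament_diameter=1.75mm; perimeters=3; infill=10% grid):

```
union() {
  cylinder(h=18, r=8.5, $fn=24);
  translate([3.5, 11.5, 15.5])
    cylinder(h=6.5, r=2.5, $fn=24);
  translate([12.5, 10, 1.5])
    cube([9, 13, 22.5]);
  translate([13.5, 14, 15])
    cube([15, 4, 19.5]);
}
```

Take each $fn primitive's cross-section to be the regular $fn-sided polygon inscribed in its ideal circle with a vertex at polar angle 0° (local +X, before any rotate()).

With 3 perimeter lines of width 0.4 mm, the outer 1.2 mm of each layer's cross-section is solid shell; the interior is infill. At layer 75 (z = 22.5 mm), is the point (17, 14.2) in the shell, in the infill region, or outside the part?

infill

At z = 22.5 mm: the cylinder is absent (z outside [0, 18]); the cylinder at (3.5, 11.5) is not intersected at this z (z outside [15.5, 22]); the cube at (12.5, 10) is present — its section is the full 9×13 rectangle; the 15×4 cube at (13.5, 14) contributes its full rectangle; Merging all regions: the regions partially overlap (shared area 32.00 mm²), so overlapping operands fuse into one piece — 1 connected region. Overall, the cross-section is a single solid region. The nearest boundary edge runs (21.50, 10.00)→(12.50, 10.00); distance from the point to it = 4.20 mm. The point is inside the cross-section and 4.20 mm from the nearest boundary — more than the 1.2 mm shell width (3 × 0.4), so it's in the infill interior.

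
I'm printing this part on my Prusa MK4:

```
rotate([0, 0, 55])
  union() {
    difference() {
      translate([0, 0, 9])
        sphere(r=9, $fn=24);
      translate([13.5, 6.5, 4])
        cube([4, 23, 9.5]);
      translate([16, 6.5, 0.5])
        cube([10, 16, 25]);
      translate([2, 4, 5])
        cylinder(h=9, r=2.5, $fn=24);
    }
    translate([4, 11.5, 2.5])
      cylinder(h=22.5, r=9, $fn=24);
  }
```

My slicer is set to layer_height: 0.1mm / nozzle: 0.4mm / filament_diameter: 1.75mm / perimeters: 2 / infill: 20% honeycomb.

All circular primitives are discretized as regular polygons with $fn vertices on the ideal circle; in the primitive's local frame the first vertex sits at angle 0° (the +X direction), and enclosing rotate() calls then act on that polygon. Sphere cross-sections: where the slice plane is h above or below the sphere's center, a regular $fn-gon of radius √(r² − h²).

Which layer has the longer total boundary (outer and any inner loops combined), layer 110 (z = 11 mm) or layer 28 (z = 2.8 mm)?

Layer 110 (z = 11): the r=9 sphere slices to a regular 24-gon of circumradius 8.775 (√(r²−h²) with h=2 from center) (perimeter = 2·24·8.775·sin(180°/24) = 54.98 mm); the cube at (13.5, 6.5) (footprint 4×23) is included at this height (perimeter 54.00 mm); the 10×16 cube at (16, 6.5) contributes its full rectangle (perimeter 52.00 mm); the cylinder at (2, 4): section is a regular 24-gon, circumradius r=2.5 (perimeter = 2·24·2.500·sin(180°/24) = 15.66 mm); After the difference (first − rest): starting from the r=9 sphere, the 4×23 cube at (13.5, 6.5) misses the remaining region (no effect); the 10×16 cube at (16, 6.5) misses the remaining region (no effect); the r=2.5 cylinder at (2, 4) lies wholly inside it (removes its full 19.41 mm² and its 15.66 mm outline becomes a hole wall) — boundary (outer + 1 inner loop) = 70.64 mm; the r=9 cylinder at (4, 11.5) contributes a regular 24-gon of circumradius 9 (perimeter = 2·24·9.000·sin(180°/24) = 56.39 mm); Taking the union: the regions partially overlap (shared area 33.68 mm²), so the edge portions inside another operand are dropped and the merged outline is re-measured after clipping — boundary (outer + 1 inner loop) = 93.19 mm; (whole slice rotated 55° about Z — lengths, areas and connectivity unchanged). So its perimeter = 93.19 mm. Layer 28 (z = 2.8): the r=9 sphere slices to a regular 24-gon of circumradius 6.524 (√(r²−h²) with h=6.2 from center) (perimeter = 2·24·6.524·sin(180°/24) = 40.87 mm); the cube at (13.5, 6.5) is absent (z outside [4, 13.5]); the 10×16 cube at (16, 6.5) contributes its full rectangle (perimeter 52.00 mm); the cylinder at (2, 4) is absent (z outside [5, 14]); After the difference (first − rest): starting from the r=9 sphere, the 10×16 cube at (16, 6.5) misses the remaining region (no effect) — boundary = 40.87 mm; the r=9 cylinder at (4, 11.5) contributes a regular 24-gon of circumradius 9 (perimeter = 2·24·9.000·sin(180°/24) = 56.39 mm); Merging all regions: the regions partially overlap (shared area 20.73 mm²), so the edge portions inside another operand are dropped and the merged outline is re-measured after clipping — boundary = 77.12 mm; (rotated 55° about Z; rotation is an isometry so areas/perimeters/island counts are preserved). So its perimeter = 77.12 mm. Layer 110 is larger (93.19 vs 77.12 mm).

layer 110 (z = 11 mm)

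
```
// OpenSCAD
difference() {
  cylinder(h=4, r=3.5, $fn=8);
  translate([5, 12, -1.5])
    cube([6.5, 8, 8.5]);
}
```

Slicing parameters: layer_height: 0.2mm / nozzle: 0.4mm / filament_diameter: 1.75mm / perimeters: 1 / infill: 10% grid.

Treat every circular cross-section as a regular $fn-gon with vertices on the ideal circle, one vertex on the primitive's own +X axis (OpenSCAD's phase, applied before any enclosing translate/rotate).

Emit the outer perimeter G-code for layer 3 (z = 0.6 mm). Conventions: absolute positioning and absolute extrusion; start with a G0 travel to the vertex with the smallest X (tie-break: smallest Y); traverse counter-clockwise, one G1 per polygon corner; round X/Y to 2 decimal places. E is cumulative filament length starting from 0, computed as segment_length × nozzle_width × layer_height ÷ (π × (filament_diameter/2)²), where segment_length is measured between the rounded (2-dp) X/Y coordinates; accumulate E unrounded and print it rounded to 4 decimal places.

At z = 0.6 mm: the cylinder: section is a regular 8-gon, circumradius r=3.5; the cube at (5, 12) is present — its section is the full 6.5×8 rectangle; After the difference (first − rest): starting from the r=3.5 cylinder, the 6.5×8 cube at (5, 12) misses the remaining region (no effect) — 1 connected region. The outline is a single polygon with 8 vertices. Extrusion per mm of travel: 0.4 × 0.2 / (π × 0.875²) = 0.033260. Accumulating E over each segment gives final E = 0.7121.

G0 X-3.50 Y0.00 Z0.60
G1 X-2.47 Y-2.47 E0.0890
G1 X0.00 Y-3.50 E0.1780
G1 X2.47 Y-2.47 E0.2670
G1 X3.50 Y0.00 E0.3560
G1 X2.47 Y2.47 E0.4450
G1 X0.00 Y3.50 E0.5341
G1 X-2.47 Y2.47 E0.6231
G1 X-3.50 Y0.00 E0.7121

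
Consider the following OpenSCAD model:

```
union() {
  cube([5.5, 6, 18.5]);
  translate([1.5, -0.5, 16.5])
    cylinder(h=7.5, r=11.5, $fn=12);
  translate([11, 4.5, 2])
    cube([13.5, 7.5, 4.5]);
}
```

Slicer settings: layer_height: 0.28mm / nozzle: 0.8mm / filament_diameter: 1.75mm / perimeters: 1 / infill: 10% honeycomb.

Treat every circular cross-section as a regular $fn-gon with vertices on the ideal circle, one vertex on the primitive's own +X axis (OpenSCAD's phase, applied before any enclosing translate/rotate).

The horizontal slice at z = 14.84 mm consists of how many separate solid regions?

1

At z = 14.84 mm: the 5.5×6 cube contributes its full rectangle; the cylinder at (1.5, -0.5) is not intersected at this z (z outside [16.5, 24]); the cube at (11, 4.5) is absent (z outside [2, 6.5]); Combining (union): only the 5.5×6 cube is present, so the union is just that shape — 1 connected region. The result has 1 disconnected region.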